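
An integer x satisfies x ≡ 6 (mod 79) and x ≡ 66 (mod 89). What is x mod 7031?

79⁻¹ mod 89: 79·80 ≡ 1 (mod 89), so 79⁻¹ ≡ 80.
x = 6 + 79·((66 − 6)·80 mod 89) = 6 + 79·83 = 6563.

6563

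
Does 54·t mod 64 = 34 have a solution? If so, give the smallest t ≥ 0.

gcd(54, 64) = 2, and 2 | 34, so solutions exist.
Divide through by 2: 27·t mod 32 = 17.
27⁻¹ ≡ 19 (mod 32).
t ≡ 19·17 ≡ 3 (mod 32).
The smallest non-negative solution is t = 3.

3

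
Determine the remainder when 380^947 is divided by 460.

947 in binary is 1110110011, i.e. 947 = 512 + 256 + 128 + 32 + 16 + 2 + 1.
380^1 ≡ 380 (mod 460)
380^2 ≡ 380^2 = 144400 ≡ 420 (mod 460)
380^4 ≡ 420^2 = 176400 ≡ 220 (mod 460)
380^8 ≡ 220^2 = 48400 ≡ 100 (mod 460)
380^16 ≡ 100^2 = 10000 ≡ 340 (mod 460)
380^32 ≡ 340^2 = 115600 ≡ 140 (mod 460)
380^64 ≡ 140^2 = 19600 ≡ 280 (mod 460)
380^128 ≡ 280^2 = 78400 ≡ 200 (mod 460)
380^256 ≡ 200^2 = 40000 ≡ 440 (mod 460)
380^512 ≡ 440^2 = 193600 ≡ 400 (mod 460)
380^947 = 380^512 * 380^256 * 380^128 * 380^32 * 380^16 * 380^2 * 380^1 ≡ 400 * 440 * 200 * 140 * 340 * 420 * 380 (mod 460).
Accumulate the product:
400 * 440 = 176000 ≡ 280
280 * 200 = 56000 ≡ 340
340 * 140 = 47600 ≡ 220
220 * 340 = 74800 ≡ 280
280 * 420 = 117600 ≡ 300
300 * 380 = 114000 ≡ 380

380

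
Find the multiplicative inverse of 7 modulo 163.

By the extended Euclidean algorithm:
163 = 23*7 + 2
7 = 3*2 + 1
2 = 2*1 + 0
gcd(7, 163) = 1, so the inverse exists.
Back-substitute for 1:
1 = 1*7 − 3*2
  = −3*163 + 70*7
So 7⁻¹ ≡ 70 (mod 163).

70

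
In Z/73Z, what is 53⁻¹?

62

73 = 1×53 + 20
53 = 2×20 + 13
20 = 1×13 + 7
13 = 1×7 + 6
7 = 1×6 + 1
6 = 6×1 + 0
gcd(53, 73) = 1, so the inverse exists.
Bézout: 1 = 8×73 − 11×53.
So 53⁻¹ ≡ −11 ≡ 62 (mod 73).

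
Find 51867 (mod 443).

51867 = 117*443 + 36, so 51867 ≡ 36 (mod 443).

36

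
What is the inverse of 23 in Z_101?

22

Apply the Euclidean algorithm and back-substitute:
101 = 4×23 + 9
23 = 2×9 + 5
9 = 1×5 + 4
5 = 1×4 + 1
4 = 4×1 + 0
gcd(23, 101) = 1, so the inverse exists.
Back-substitute for 1:
1 = 1×5 − 1×4
  = −1×9 + 2×5
  = 2×23 − 5×9
  = −5×101 + 22×23
So 23⁻¹ ≡ 22 (mod 101).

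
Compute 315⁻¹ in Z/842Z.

842 = 2*315 + 212
315 = 1*212 + 103
212 = 2*103 + 6
103 = 17*6 + 1
6 = 6*1 + 0
gcd(315, 842) = 1, so the inverse exists.
Back-substitute for 1:
1 = 1*103 − 17*6
  = −17*212 + 35*103
  = 35*315 − 52*212
  = −52*842 + 139*315
So 315⁻¹ ≡ 139 (mod 842).

139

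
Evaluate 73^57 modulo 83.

52

By square-and-multiply:
57 in binary is 111001, i.e. 57 = 32 + 16 + 8 + 1.
73^1 ≡ 73 (mod 83)
73^2 ≡ 73^2 = 5329 ≡ 17 (mod 83)
73^4 ≡ 17^2 = 289 ≡ 40 (mod 83)
73^8 ≡ 40^2 = 1600 ≡ 23 (mod 83)
73^16 ≡ 23^2 = 529 ≡ 31 (mod 83)
73^32 ≡ 31^2 = 961 ≡ 48 (mod 83)
73^57 = 73^32 · 73^16 · 73^8 · 73^1 ≡ 48 · 31 · 23 · 73 (mod 83).
Accumulate the product:
48 · 31 = 1488 ≡ 77
77 · 23 = 1771 ≡ 28
28 · 73 = 2044 ≡ 52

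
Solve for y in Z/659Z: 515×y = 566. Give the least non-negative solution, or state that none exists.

gcd(515, 659) = 1, so a unique solution mod 659 exists.
515⁻¹ ≡ 270 (mod 659).
y ≡ 270×566 ≡ 591 (mod 659).

591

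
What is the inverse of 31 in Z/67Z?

Run the extended Euclidean algorithm:
67 = 2×31 + 5
31 = 6×5 + 1
5 = 5×1 + 0
gcd(31, 67) = 1, so the inverse exists.
Back-substitute for 1:
1 = 1×31 − 6×5
  = −6×67 + 13×31
So 31⁻¹ ≡ 13 (mod 67).

13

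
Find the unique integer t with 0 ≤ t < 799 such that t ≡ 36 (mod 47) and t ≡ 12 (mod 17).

47⁻¹ mod 17: 47·4 ≡ 1 (mod 17), so 47⁻¹ ≡ 4.
t = 36 + 47·((12 − 36)·4 mod 17) = 36 + 47·6 = 318.

318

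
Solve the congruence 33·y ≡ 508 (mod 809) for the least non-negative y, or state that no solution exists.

gcd(33, 809) = 1, so a unique solution mod 809 exists.
33⁻¹ ≡ 760 (mod 809).
y ≡ 760·508 ≡ 187 (mod 809).

187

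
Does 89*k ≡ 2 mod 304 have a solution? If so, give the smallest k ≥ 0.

gcd(89, 304) = 1, so a unique solution mod 304 exists.
89⁻¹ ≡ 41 (mod 304).
k ≡ 41*2 ≡ 82 (mod 304).

82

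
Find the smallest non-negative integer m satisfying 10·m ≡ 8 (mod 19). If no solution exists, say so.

gcd(10, 19) = 1, so a unique solution mod 19 exists.
10⁻¹ ≡ 2 (mod 19).
m ≡ 2·8 ≡ 16 (mod 19).

16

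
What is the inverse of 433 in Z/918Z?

By the extended Euclidean algorithm:
918 = 2*433 + 52
433 = 8*52 + 17
52 = 3*17 + 1
17 = 17*1 + 0
gcd(433, 918) = 1, so the inverse exists.
Bézout: 1 = 25*918 − 53*433.
So 433⁻¹ ≡ −53 ≡ 865 (mod 918).

865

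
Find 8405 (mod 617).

8405 = 13·617 + 384, so 8405 ≡ 384 (mod 617).

384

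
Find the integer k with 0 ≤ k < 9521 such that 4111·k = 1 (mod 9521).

2536

Run the extended Euclidean algorithm:
9521 = 2×4111 + 1299
4111 = 3×1299 + 214
1299 = 6×214 + 15
214 = 14×15 + 4
15 = 3×4 + 3
4 = 1×3 + 1
3 = 3×1 + 0
gcd(4111, 9521) = 1, so the inverse exists.
Bézout: 1 = −1095×9521 + 2536×4111.
So 4111⁻¹ ≡ 2536 (mod 9521).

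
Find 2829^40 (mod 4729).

2916

Compute successive squares:
40 in binary is 101000, i.e. 40 = 32 + 8.
2829^1 ≡ 2829 (mod 4729)
2829^2 ≡ 2829^2 = 8003241 ≡ 1773 (mod 4729)
2829^4 ≡ 1773^2 = 3143529 ≡ 3473 (mod 4729)
2829^8 ≡ 3473^2 = 12061729 ≡ 2779 (mod 4729)
2829^16 ≡ 2779^2 = 7722841 ≡ 384 (mod 4729)
2829^32 ≡ 384^2 = 147456 ≡ 857 (mod 4729)
2829^40 = 2829^32 · 2829^8 ≡ 857 · 2779 (mod 4729).
857 · 2779 = 2381603 ≡ 2916 (mod 4729).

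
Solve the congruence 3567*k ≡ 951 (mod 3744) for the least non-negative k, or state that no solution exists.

gcd(3567, 3744) = 3, and 3 | 951, so solutions exist.
Divide through by 3: 1189*k = 317 (mod 1248).
1189⁻¹ ≡ 973 (mod 1248).
k ≡ 973*317 ≡ 185 (mod 1248).
The smallest non-negative solution is k = 185.

185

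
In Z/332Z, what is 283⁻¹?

271

By the extended Euclidean algorithm:
332 = 1*283 + 49
283 = 5*49 + 38
49 = 1*38 + 11
38 = 3*11 + 5
11 = 2*5 + 1
5 = 5*1 + 0
gcd(283, 332) = 1, so the inverse exists.
Back-substitute for 1:
1 = 1*11 − 2*5
  = −2*38 + 7*11
  = 7*49 − 9*38
  = −9*283 + 52*49
  = 52*332 − 61*283
So 283⁻¹ ≡ −61 ≡ 271 (mod 332).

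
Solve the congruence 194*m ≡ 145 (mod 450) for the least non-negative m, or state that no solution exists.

gcd(194, 450) = 2, and 2 does not divide 145.
So the congruence has no solution.

no solution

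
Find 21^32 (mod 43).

By square-and-multiply:
21^1 ≡ 21 (mod 43)
21^2 ≡ 21^2 = 441 ≡ 11 (mod 43)
21^4 ≡ 11^2 = 121 ≡ 35 (mod 43)
21^8 ≡ 35^2 = 1225 ≡ 21 (mod 43)
21^16 ≡ 21^2 = 441 ≡ 11 (mod 43)
21^32 ≡ 11^2 = 121 ≡ 35 (mod 43)
So 21^32 ≡ 35 (mod 43).

35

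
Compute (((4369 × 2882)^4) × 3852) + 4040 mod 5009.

4369 × 2882 = 12591458 ≡ 3841 (mod 5009)
(3841)^4 ≡ 3515 (mod 5009)
3515 × 3852 = 13539780 ≡ 453 (mod 5009)
453 + 4040 = 4493

4493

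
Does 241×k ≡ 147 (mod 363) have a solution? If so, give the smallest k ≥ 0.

216

gcd(241, 363) = 1, so a unique solution mod 363 exists.
241⁻¹ ≡ 241 (mod 363).
k ≡ 241×147 ≡ 216 (mod 363).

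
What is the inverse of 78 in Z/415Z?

By the extended Euclidean algorithm:
415 = 5×78 + 25
78 = 3×25 + 3
25 = 8×3 + 1
3 = 3×1 + 0
gcd(78, 415) = 1, so the inverse exists.
Back-substitute for 1:
1 = 1×25 − 8×3
  = −8×78 + 25×25
  = 25×415 − 133×78
So 78⁻¹ ≡ −133 ≡ 282 (mod 415).

282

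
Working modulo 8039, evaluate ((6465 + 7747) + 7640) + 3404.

6465 + 7747 = 14212 ≡ 6173 (mod 8039)
6173 + 7640 = 13813 ≡ 5774 (mod 8039)
5774 + 3404 = 9178 ≡ 1139 (mod 8039)

1139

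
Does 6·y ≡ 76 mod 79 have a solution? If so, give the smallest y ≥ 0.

39

gcd(6, 79) = 1, so a unique solution mod 79 exists.
6⁻¹ ≡ 66 (mod 79).
y ≡ 66·76 ≡ 39 (mod 79).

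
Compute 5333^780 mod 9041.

780 in binary is 1100001100, i.e. 780 = 512 + 256 + 8 + 4.
5333^1 ≡ 5333 (mod 9041)
5333^2 ≡ 5333^2 = 28440889 ≡ 6944 (mod 9041)
5333^4 ≡ 6944^2 = 48219136 ≡ 3483 (mod 9041)
5333^8 ≡ 3483^2 = 12131289 ≡ 7308 (mod 9041)
5333^16 ≡ 7308^2 = 53406864 ≡ 1677 (mod 9041)
5333^32 ≡ 1677^2 = 2812329 ≡ 578 (mod 9041)
5333^64 ≡ 578^2 = 334084 ≡ 8608 (mod 9041)
5333^128 ≡ 8608^2 = 74097664 ≡ 6669 (mod 9041)
5333^256 ≡ 6669^2 = 44475561 ≡ 2882 (mod 9041)
5333^512 ≡ 2882^2 = 8305924 ≡ 6286 (mod 9041)
5333^780 = 5333^512 * 5333^256 * 5333^8 * 5333^4 ≡ 6286 * 2882 * 7308 * 3483 (mod 9041).
Accumulate the product:
6286 * 2882 = 18116252 ≡ 7129
7129 * 7308 = 52098732 ≡ 4490
4490 * 3483 = 15638670 ≡ 6781

6781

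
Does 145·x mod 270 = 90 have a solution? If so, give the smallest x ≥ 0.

gcd(145, 270) = 5, and 5 | 90, so solutions exist.
Divide through by 5: 29·x mod 54 = 18.
29⁻¹ ≡ 41 (mod 54).
x ≡ 41·18 ≡ 36 (mod 54).
The smallest non-negative solution is x = 36.

36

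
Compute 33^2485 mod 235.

Compute successive squares:
33^1 ≡ 33 (mod 235)
33^2 ≡ 33^2 = 1089 ≡ 149 (mod 235)
33^4 ≡ 149^2 = 22201 ≡ 111 (mod 235)
33^8 ≡ 111^2 = 12321 ≡ 101 (mod 235)
33^16 ≡ 101^2 = 10201 ≡ 96 (mod 235)
33^32 ≡ 96^2 = 9216 ≡ 51 (mod 235)
33^64 ≡ 51^2 = 2601 ≡ 16 (mod 235)
33^128 ≡ 16^2 = 256 ≡ 21 (mod 235)
33^256 ≡ 21^2 = 441 ≡ 206 (mod 235)
33^512 ≡ 206^2 = 42436 ≡ 136 (mod 235)
33^1024 ≡ 136^2 = 18496 ≡ 166 (mod 235)
33^2048 ≡ 166^2 = 27556 ≡ 61 (mod 235)
33^2485 = 33^2048 × 33^256 × 33^128 × 33^32 × 33^16 × 33^4 × 33^1 ≡ 61 × 206 × 21 × 51 × 96 × 111 × 33 (mod 235).
Accumulate the product:
61 × 206 = 12566 ≡ 111
111 × 21 = 2331 ≡ 216
216 × 51 = 11016 ≡ 206
206 × 96 = 19776 ≡ 36
36 × 111 = 3996 ≡ 1
1 × 33 = 33

33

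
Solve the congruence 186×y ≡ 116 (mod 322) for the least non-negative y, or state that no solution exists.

gcd(186, 322) = 2, and 2 | 116, so solutions exist.
Divide through by 2: 93×y ≡ 58 mod 161.
93⁻¹ ≡ 116 (mod 161).
y ≡ 116×58 ≡ 127 (mod 161).
The smallest non-negative solution is y = 127.

127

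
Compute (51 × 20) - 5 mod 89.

36

51 × 20 = 1020 ≡ 41 (mod 89)
41 - 5 = 36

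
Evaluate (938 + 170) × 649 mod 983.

938 + 170 = 1108 ≡ 125 (mod 983)
125 × 649 = 81125 ≡ 519 (mod 983)

519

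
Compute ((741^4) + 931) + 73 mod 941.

825

(741)^4 ≡ 762 (mod 941)
762 + 931 = 1693 ≡ 752 (mod 941)
752 + 73 = 825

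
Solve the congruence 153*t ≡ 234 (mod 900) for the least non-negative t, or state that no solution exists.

gcd(153, 900) = 9, and 9 | 234, so solutions exist.
Divide through by 9: 17*t = 26 (mod 100).
17⁻¹ ≡ 53 (mod 100).
t ≡ 53*26 ≡ 78 (mod 100).
The smallest non-negative solution is t = 78.

78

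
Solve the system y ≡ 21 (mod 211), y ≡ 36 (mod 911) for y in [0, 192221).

211⁻¹ mod 911: 211·639 ≡ 1 (mod 911), so 211⁻¹ ≡ 639.
y = 21 + 211·((36 − 21)·639 mod 911) = 21 + 211·475 = 100246.

100246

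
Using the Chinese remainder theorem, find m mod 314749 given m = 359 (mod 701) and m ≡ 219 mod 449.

139858

701⁻¹ mod 449: 701×98 ≡ 1 (mod 449), so 701⁻¹ ≡ 98.
m = 359 + 701×((219 − 359)×98 mod 449) = 359 + 701×199 = 139858.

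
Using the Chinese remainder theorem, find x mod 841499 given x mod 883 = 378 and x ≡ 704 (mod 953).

883⁻¹ mod 953: 883·776 ≡ 1 (mod 953), so 883⁻¹ ≡ 776.
x = 378 + 883·((704 − 378)·776 mod 953) = 378 + 883·431 = 380951.
Check: 380951 mod 883 = 378, 380951 mod 953 = 704. ✓

380951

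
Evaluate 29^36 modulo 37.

1

By square-and-multiply:
36 in binary is 100100, i.e. 36 = 32 + 4.
29^1 ≡ 29 (mod 37)
29^2 ≡ 29^2 = 841 ≡ 27 (mod 37)
29^4 ≡ 27^2 = 729 ≡ 26 (mod 37)
29^8 ≡ 26^2 = 676 ≡ 10 (mod 37)
29^16 ≡ 10^2 = 100 ≡ 26 (mod 37)
29^32 ≡ 26^2 = 676 ≡ 10 (mod 37)
29^36 = 29^32 × 29^4 ≡ 10 × 26 (mod 37).
10 × 26 = 260 ≡ 1 (mod 37).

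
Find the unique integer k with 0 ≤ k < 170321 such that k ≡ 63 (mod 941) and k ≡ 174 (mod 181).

941⁻¹ mod 181: 941*176 ≡ 1 (mod 181), so 941⁻¹ ≡ 176.
k = 63 + 941*((174 − 63)*176 mod 181) = 63 + 941*169 = 159092.
Check: 159092 mod 941 = 63, 159092 mod 181 = 174. ✓

159092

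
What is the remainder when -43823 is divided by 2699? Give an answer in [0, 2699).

2060

-43823 = -17·2699 + 2060, so -43823 ≡ 2060 (mod 2699).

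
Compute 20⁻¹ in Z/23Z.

By the extended Euclidean algorithm:
23 = 1×20 + 3
20 = 6×3 + 2
3 = 1×2 + 1
2 = 2×1 + 0
gcd(20, 23) = 1, so the inverse exists.
Back-substitute for 1:
1 = 1×3 − 1×2
  = −1×20 + 7×3
  = 7×23 − 8×20
So 20⁻¹ ≡ −8 ≡ 15 (mod 23).

15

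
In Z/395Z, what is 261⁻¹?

56

Run the extended Euclidean algorithm:
395 = 1*261 + 134
261 = 1*134 + 127
134 = 1*127 + 7
127 = 18*7 + 1
7 = 7*1 + 0
gcd(261, 395) = 1, so the inverse exists.
Back-substitute for 1:
1 = 1*127 − 18*7
  = −18*134 + 19*127
  = 19*261 − 37*134
  = −37*395 + 56*261
So 261⁻¹ ≡ 56 (mod 395).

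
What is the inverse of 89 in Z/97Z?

By the extended Euclidean algorithm:
97 = 1×89 + 8
89 = 11×8 + 1
8 = 8×1 + 0
gcd(89, 97) = 1, so the inverse exists.
Back-substitute for 1:
1 = 1×89 − 11×8
  = −11×97 + 12×89
So 89⁻¹ ≡ 12 (mod 97).

12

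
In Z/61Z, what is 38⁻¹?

61 = 1×38 + 23
38 = 1×23 + 15
23 = 1×15 + 8
15 = 1×8 + 7
8 = 1×7 + 1
7 = 7×1 + 0
gcd(38, 61) = 1, so the inverse exists.
Back-substitute for 1:
1 = 1×8 − 1×7
  = −1×15 + 2×8
  = 2×23 − 3×15
  = −3×38 + 5×23
  = 5×61 − 8×38
So 38⁻¹ ≡ −8 ≡ 53 (mod 61).

53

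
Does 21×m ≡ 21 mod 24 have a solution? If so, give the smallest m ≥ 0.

gcd(21, 24) = 3, and 3 | 21, so solutions exist.
Divide through by 3: 7×m ≡ 7 mod 8.
7⁻¹ ≡ 7 (mod 8).
m ≡ 7×7 ≡ 1 (mod 8).
The smallest non-negative solution is m = 1.

1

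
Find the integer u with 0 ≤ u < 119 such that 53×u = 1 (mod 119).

By the extended Euclidean algorithm:
119 = 2×53 + 13
53 = 4×13 + 1
13 = 13×1 + 0
gcd(53, 119) = 1, so the inverse exists.
Back-substitute for 1:
1 = 1×53 − 4×13
  = −4×119 + 9×53
So 53⁻¹ ≡ 9 (mod 119).

9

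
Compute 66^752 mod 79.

5

Using repeated squaring:
752 in binary is 1011110000, i.e. 752 = 512 + 128 + 64 + 32 + 16.
66^1 ≡ 66 (mod 79)
66^2 ≡ 66^2 = 4356 ≡ 11 (mod 79)
66^4 ≡ 11^2 = 121 ≡ 42 (mod 79)
66^8 ≡ 42^2 = 1764 ≡ 26 (mod 79)
66^16 ≡ 26^2 = 676 ≡ 44 (mod 79)
66^32 ≡ 44^2 = 1936 ≡ 40 (mod 79)
66^64 ≡ 40^2 = 1600 ≡ 20 (mod 79)
66^128 ≡ 20^2 = 400 ≡ 5 (mod 79)
66^256 ≡ 5^2 = 25 (mod 79)
66^512 ≡ 25^2 = 625 ≡ 72 (mod 79)
66^752 = 66^512 · 66^128 · 66^64 · 66^32 · 66^16 ≡ 72 · 5 · 20 · 40 · 44 (mod 79).
Accumulate the product:
72 · 5 = 360 ≡ 44
44 · 20 = 880 ≡ 11
11 · 40 = 440 ≡ 45
45 · 44 = 1980 ≡ 5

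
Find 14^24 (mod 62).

4

Compute successive squares:
24 in binary is 11000, i.e. 24 = 16 + 8.
14^1 ≡ 14 (mod 62)
14^2 ≡ 14^2 = 196 ≡ 10 (mod 62)
14^4 ≡ 10^2 = 100 ≡ 38 (mod 62)
14^8 ≡ 38^2 = 1444 ≡ 18 (mod 62)
14^16 ≡ 18^2 = 324 ≡ 14 (mod 62)
14^24 = 14^16 * 14^8 ≡ 14 * 18 (mod 62).
14 * 18 = 252 ≡ 4 (mod 62).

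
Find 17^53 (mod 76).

9

53 in binary is 110101, i.e. 53 = 32 + 16 + 4 + 1.
17^1 ≡ 17 (mod 76)
17^2 ≡ 17^2 = 289 ≡ 61 (mod 76)
17^4 ≡ 61^2 = 3721 ≡ 73 (mod 76)
17^8 ≡ 73^2 = 5329 ≡ 9 (mod 76)
17^16 ≡ 9^2 = 81 ≡ 5 (mod 76)
17^32 ≡ 5^2 = 25 (mod 76)
17^53 = 17^32 * 17^16 * 17^4 * 17^1 ≡ 25 * 5 * 73 * 17 (mod 76).
Accumulate the product:
25 * 5 = 125 ≡ 49
49 * 73 = 3577 ≡ 5
5 * 17 = 85 ≡ 9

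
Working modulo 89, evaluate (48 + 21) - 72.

48 + 21 = 69
69 - 72 = -3 ≡ 86 (mod 89)

86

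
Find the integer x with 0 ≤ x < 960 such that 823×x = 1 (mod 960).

Run the extended Euclidean algorithm:
960 = 1×823 + 137
823 = 6×137 + 1
137 = 137×1 + 0
gcd(823, 960) = 1, so the inverse exists.
Bézout: 1 = −6×960 + 7×823.
So 823⁻¹ ≡ 7 (mod 960).

7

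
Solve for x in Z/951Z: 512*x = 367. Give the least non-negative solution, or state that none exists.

935

gcd(512, 951) = 1, so a unique solution mod 951 exists.
512⁻¹ ≡ 938 (mod 951).
x ≡ 938*367 ≡ 935 (mod 951).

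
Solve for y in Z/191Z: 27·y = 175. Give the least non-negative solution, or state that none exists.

gcd(27, 191) = 1, so a unique solution mod 191 exists.
27⁻¹ ≡ 92 (mod 191).
y ≡ 92·175 ≡ 56 (mod 191).

56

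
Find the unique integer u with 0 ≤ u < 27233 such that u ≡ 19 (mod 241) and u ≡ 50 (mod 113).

241⁻¹ mod 113: 241·98 ≡ 1 (mod 113), so 241⁻¹ ≡ 98.
u = 19 + 241·((50 − 19)·98 mod 113) = 19 + 241·100 = 24119.
Check: 24119 mod 241 = 19, 24119 mod 113 = 50. ✓

24119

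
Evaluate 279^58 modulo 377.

121

Using repeated squaring:
58 in binary is 111010, i.e. 58 = 32 + 16 + 8 + 2.
279^1 ≡ 279 (mod 377)
279^2 ≡ 279^2 = 77841 ≡ 179 (mod 377)
279^4 ≡ 179^2 = 32041 ≡ 373 (mod 377)
279^8 ≡ 373^2 = 139129 ≡ 16 (mod 377)
279^16 ≡ 16^2 = 256 (mod 377)
279^32 ≡ 256^2 = 65536 ≡ 315 (mod 377)
279^58 = 279^32 * 279^16 * 279^8 * 279^2 ≡ 315 * 256 * 16 * 179 (mod 377).
Accumulate the product:
315 * 256 = 80640 ≡ 339
339 * 16 = 5424 ≡ 146
146 * 179 = 26134 ≡ 121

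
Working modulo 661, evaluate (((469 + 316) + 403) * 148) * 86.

469 + 316 = 785 ≡ 124 (mod 661)
124 + 403 = 527
527 * 148 = 77996 ≡ 659 (mod 661)
659 * 86 = 56674 ≡ 489 (mod 661)

489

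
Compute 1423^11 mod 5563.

4680

By square-and-multiply:
11 in binary is 1011, i.e. 11 = 8 + 2 + 1.
1423^1 ≡ 1423 (mod 5563)
1423^2 ≡ 1423^2 = 2024929 ≡ 5560 (mod 5563)
1423^4 ≡ 5560^2 = 30913600 ≡ 9 (mod 5563)
1423^8 ≡ 9^2 = 81 (mod 5563)
1423^11 = 1423^8 × 1423^2 × 1423^1 ≡ 81 × 5560 × 1423 (mod 5563).
Accumulate the product:
81 × 5560 = 450360 ≡ 5320
5320 × 1423 = 7570360 ≡ 4680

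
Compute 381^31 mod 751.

57

Compute successive squares:
31 in binary is 11111, i.e. 31 = 16 + 8 + 4 + 2 + 1.
381^1 ≡ 381 (mod 751)
381^2 ≡ 381^2 = 145161 ≡ 218 (mod 751)
381^4 ≡ 218^2 = 47524 ≡ 211 (mod 751)
381^8 ≡ 211^2 = 44521 ≡ 212 (mod 751)
381^16 ≡ 212^2 = 44944 ≡ 635 (mod 751)
381^31 = 381^16 * 381^8 * 381^4 * 381^2 * 381^1 ≡ 635 * 212 * 211 * 218 * 381 (mod 751).
Accumulate the product:
635 * 212 = 134620 ≡ 191
191 * 211 = 40301 ≡ 498
498 * 218 = 108564 ≡ 420
420 * 381 = 160020 ≡ 57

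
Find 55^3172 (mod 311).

By square-and-multiply:
3172 in binary is 110001100100, i.e. 3172 = 2048 + 1024 + 64 + 32 + 4.
55^1 ≡ 55 (mod 311)
55^2 ≡ 55^2 = 3025 ≡ 226 (mod 311)
55^4 ≡ 226^2 = 51076 ≡ 72 (mod 311)
55^8 ≡ 72^2 = 5184 ≡ 208 (mod 311)
55^16 ≡ 208^2 = 43264 ≡ 35 (mod 311)
55^32 ≡ 35^2 = 1225 ≡ 292 (mod 311)
55^64 ≡ 292^2 = 85264 ≡ 50 (mod 311)
55^128 ≡ 50^2 = 2500 ≡ 12 (mod 311)
55^256 ≡ 12^2 = 144 (mod 311)
55^512 ≡ 144^2 = 20736 ≡ 210 (mod 311)
55^1024 ≡ 210^2 = 44100 ≡ 249 (mod 311)
55^2048 ≡ 249^2 = 62001 ≡ 112 (mod 311)
55^3172 = 55^2048 * 55^1024 * 55^64 * 55^32 * 55^4 ≡ 112 * 249 * 50 * 292 * 72 (mod 311).
Accumulate the product:
112 * 249 = 27888 ≡ 209
209 * 50 = 10450 ≡ 187
187 * 292 = 54604 ≡ 179
179 * 72 = 12888 ≡ 137

137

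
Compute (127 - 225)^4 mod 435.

127 - 225 = -98 ≡ 337 (mod 435)
(337)^4 ≡ 286 (mod 435)

286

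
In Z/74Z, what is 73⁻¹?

Run the extended Euclidean algorithm:
74 = 1*73 + 1
73 = 73*1 + 0
gcd(73, 74) = 1, so the inverse exists.
Back-substitute for 1:
1 = 1*74 − 1*73
So 73⁻¹ ≡ −1 ≡ 73 (mod 74).

73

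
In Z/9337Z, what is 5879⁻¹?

2341

By the extended Euclidean algorithm:
9337 = 1*5879 + 3458
5879 = 1*3458 + 2421
3458 = 1*2421 + 1037
2421 = 2*1037 + 347
1037 = 2*347 + 343
347 = 1*343 + 4
343 = 85*4 + 3
4 = 1*3 + 1
3 = 3*1 + 0
gcd(5879, 9337) = 1, so the inverse exists.
Back-substitute for 1:
1 = 1*4 − 1*3
  = −1*343 + 86*4
  = 86*347 − 87*343
  = −87*1037 + 260*347
  = 260*2421 − 607*1037
  = −607*3458 + 867*2421
  = 867*5879 − 1474*3458
  = −1474*9337 + 2341*5879
So 5879⁻¹ ≡ 2341 (mod 9337).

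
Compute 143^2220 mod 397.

143^1 ≡ 143 (mod 397)
143^2 ≡ 143^2 = 20449 ≡ 202 (mod 397)
143^4 ≡ 202^2 = 40804 ≡ 310 (mod 397)
143^8 ≡ 310^2 = 96100 ≡ 26 (mod 397)
143^16 ≡ 26^2 = 676 ≡ 279 (mod 397)
143^32 ≡ 279^2 = 77841 ≡ 29 (mod 397)
143^64 ≡ 29^2 = 841 ≡ 47 (mod 397)
143^128 ≡ 47^2 = 2209 ≡ 224 (mod 397)
143^256 ≡ 224^2 = 50176 ≡ 154 (mod 397)
143^512 ≡ 154^2 = 23716 ≡ 293 (mod 397)
143^1024 ≡ 293^2 = 85849 ≡ 97 (mod 397)
143^2048 ≡ 97^2 = 9409 ≡ 278 (mod 397)
143^2220 = 143^2048 * 143^128 * 143^32 * 143^8 * 143^4 ≡ 278 * 224 * 29 * 26 * 310 (mod 397).
Accumulate the product:
278 * 224 = 62272 ≡ 340
340 * 29 = 9860 ≡ 332
332 * 26 = 8632 ≡ 295
295 * 310 = 91450 ≡ 140

140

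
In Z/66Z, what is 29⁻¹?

66 = 2×29 + 8
29 = 3×8 + 5
8 = 1×5 + 3
5 = 1×3 + 2
3 = 1×2 + 1
2 = 2×1 + 0
gcd(29, 66) = 1, so the inverse exists.
Back-substitute for 1:
1 = 1×3 − 1×2
  = −1×5 + 2×3
  = 2×8 − 3×5
  = −3×29 + 11×8
  = 11×66 − 25×29
So 29⁻¹ ≡ −25 ≡ 41 (mod 66).

41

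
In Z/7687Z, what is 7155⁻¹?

6690

7687 = 1×7155 + 532
7155 = 13×532 + 239
532 = 2×239 + 54
239 = 4×54 + 23
54 = 2×23 + 8
23 = 2×8 + 7
8 = 1×7 + 1
7 = 7×1 + 0
gcd(7155, 7687) = 1, so the inverse exists.
Bézout: 1 = 928×7687 − 997×7155.
So 7155⁻¹ ≡ −997 ≡ 6690 (mod 7687).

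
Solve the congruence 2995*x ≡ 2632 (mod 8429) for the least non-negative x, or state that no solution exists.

gcd(2995, 8429) = 1, so a unique solution mod 8429 exists.
2995⁻¹ ≡ 7292 (mod 8429).
x ≡ 7292*2632 ≡ 8140 (mod 8429).

8140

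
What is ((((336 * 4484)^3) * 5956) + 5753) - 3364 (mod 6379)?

336 * 4484 = 1506624 ≡ 1180 (mod 6379)
(1180)^3 ≡ 5728 (mod 6379)
5728 * 5956 = 34115968 ≡ 1076 (mod 6379)
1076 + 5753 = 6829 ≡ 450 (mod 6379)
450 - 3364 = -2914 ≡ 3465 (mod 6379)

3465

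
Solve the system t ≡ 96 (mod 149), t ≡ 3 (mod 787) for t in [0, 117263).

77129

149⁻¹ mod 787: 149*206 ≡ 1 (mod 787), so 149⁻¹ ≡ 206.
t = 96 + 149*((3 − 96)*206 mod 787) = 96 + 149*517 = 77129.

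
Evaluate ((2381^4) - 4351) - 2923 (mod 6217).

3896

(2381)^4 ≡ 4953 (mod 6217)
4953 - 4351 = 602
602 - 2923 = -2321 ≡ 3896 (mod 6217)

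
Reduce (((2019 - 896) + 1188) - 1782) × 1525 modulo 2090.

2019 - 896 = 1123
1123 + 1188 = 2311 ≡ 221 (mod 2090)
221 - 1782 = -1561 ≡ 529 (mod 2090)
529 × 1525 = 806725 ≡ 2075 (mod 2090)

2075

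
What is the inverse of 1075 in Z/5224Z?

3771

5224 = 4×1075 + 924
1075 = 1×924 + 151
924 = 6×151 + 18
151 = 8×18 + 7
18 = 2×7 + 4
7 = 1×4 + 3
4 = 1×3 + 1
3 = 3×1 + 0
gcd(1075, 5224) = 1, so the inverse exists.
Back-substitute for 1:
1 = 1×4 − 1×3
  = −1×7 + 2×4
  = 2×18 − 5×7
  = −5×151 + 42×18
  = 42×924 − 257×151
  = −257×1075 + 299×924
  = 299×5224 − 1453×1075
So 1075⁻¹ ≡ −1453 ≡ 3771 (mod 5224).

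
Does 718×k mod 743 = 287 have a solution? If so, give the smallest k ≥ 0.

gcd(718, 743) = 1, so a unique solution mod 743 exists.
718⁻¹ ≡ 208 (mod 743).
k ≡ 208×287 ≡ 256 (mod 743).

256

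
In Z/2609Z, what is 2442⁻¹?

By the extended Euclidean algorithm:
2609 = 1·2442 + 167
2442 = 14·167 + 104
167 = 1·104 + 63
104 = 1·63 + 41
63 = 1·41 + 22
41 = 1·22 + 19
22 = 1·19 + 3
19 = 6·3 + 1
3 = 3·1 + 0
gcd(2442, 2609) = 1, so the inverse exists.
Back-substitute for 1:
1 = 1·19 − 6·3
  = −6·22 + 7·19
  = 7·41 − 13·22
  = −13·63 + 20·41
  = 20·104 − 33·63
  = −33·167 + 53·104
  = 53·2442 − 775·167
  = −775·2609 + 828·2442
So 2442⁻¹ ≡ 828 (mod 2609).

828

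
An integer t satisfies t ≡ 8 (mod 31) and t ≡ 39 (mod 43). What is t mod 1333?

31⁻¹ mod 43: 31×25 ≡ 1 (mod 43), so 31⁻¹ ≡ 25.
t = 8 + 31×((39 − 8)×25 mod 43) = 8 + 31×1 = 39.
Check: 39 mod 31 = 8, 39 mod 43 = 39. ✓

39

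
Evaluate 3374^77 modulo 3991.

2728

Compute successive squares:
77 in binary is 1001101, i.e. 77 = 64 + 8 + 4 + 1.
3374^1 ≡ 3374 (mod 3991)
3374^2 ≡ 3374^2 = 11383876 ≡ 1544 (mod 3991)
3374^4 ≡ 1544^2 = 2383936 ≡ 1309 (mod 3991)
3374^8 ≡ 1309^2 = 1713481 ≡ 1342 (mod 3991)
3374^16 ≡ 1342^2 = 1800964 ≡ 1023 (mod 3991)
3374^32 ≡ 1023^2 = 1046529 ≡ 887 (mod 3991)
3374^64 ≡ 887^2 = 786769 ≡ 542 (mod 3991)
3374^77 = 3374^64 × 3374^8 × 3374^4 × 3374^1 ≡ 542 × 1342 × 1309 × 3374 (mod 3991).
Accumulate the product:
542 × 1342 = 727364 ≡ 1002
1002 × 1309 = 1311618 ≡ 2570
2570 × 3374 = 8671180 ≡ 2728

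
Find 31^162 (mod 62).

162 in binary is 10100010, i.e. 162 = 128 + 32 + 2.
31^1 ≡ 31 (mod 62)
31^2 ≡ 31^2 = 961 ≡ 31 (mod 62)
31^4 ≡ 31^2 = 961 ≡ 31 (mod 62)
31^8 ≡ 31^2 = 961 ≡ 31 (mod 62)
31^16 ≡ 31^2 = 961 ≡ 31 (mod 62)
31^32 ≡ 31^2 = 961 ≡ 31 (mod 62)
31^64 ≡ 31^2 = 961 ≡ 31 (mod 62)
31^128 ≡ 31^2 = 961 ≡ 31 (mod 62)
31^162 = 31^128 * 31^32 * 31^2 ≡ 31 * 31 * 31 (mod 62).
Accumulate the product:
31 * 31 = 961 ≡ 31
31 * 31 = 961 ≡ 31

31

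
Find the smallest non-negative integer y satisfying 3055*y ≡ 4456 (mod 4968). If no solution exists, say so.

gcd(3055, 4968) = 1, so a unique solution mod 4968 exists.
3055⁻¹ ≡ 4111 (mod 4968).
y ≡ 4111*4456 ≡ 1600 (mod 4968).

1600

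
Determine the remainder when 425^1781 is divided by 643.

1781 in binary is 11011110101, i.e. 1781 = 1024 + 512 + 128 + 64 + 32 + 16 + 4 + 1.
425^1 ≡ 425 (mod 643)
425^2 ≡ 425^2 = 180625 ≡ 585 (mod 643)
425^4 ≡ 585^2 = 342225 ≡ 149 (mod 643)
425^8 ≡ 149^2 = 22201 ≡ 339 (mod 643)
425^16 ≡ 339^2 = 114921 ≡ 467 (mod 643)
425^32 ≡ 467^2 = 218089 ≡ 112 (mod 643)
425^64 ≡ 112^2 = 12544 ≡ 327 (mod 643)
425^128 ≡ 327^2 = 106929 ≡ 191 (mod 643)
425^256 ≡ 191^2 = 36481 ≡ 473 (mod 643)
425^512 ≡ 473^2 = 223729 ≡ 608 (mod 643)
425^1024 ≡ 608^2 = 369664 ≡ 582 (mod 643)
425^1781 = 425^1024 × 425^512 × 425^128 × 425^64 × 425^32 × 425^16 × 425^4 × 425^1 ≡ 582 × 608 × 191 × 327 × 112 × 467 × 149 × 425 (mod 643).
Accumulate the product:
582 × 608 = 353856 ≡ 206
206 × 191 = 39346 ≡ 123
123 × 327 = 40221 ≡ 355
355 × 112 = 39760 ≡ 537
537 × 467 = 250779 ≡ 9
9 × 149 = 1341 ≡ 55
55 × 425 = 23375 ≡ 227

227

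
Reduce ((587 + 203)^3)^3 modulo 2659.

587 + 203 = 790
(790)^3 ≡ 1902 (mod 2659)
(1902)^3 ≡ 1803 (mod 2659)

1803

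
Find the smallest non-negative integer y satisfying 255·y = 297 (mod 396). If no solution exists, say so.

gcd(255, 396) = 3, and 3 | 297, so solutions exist.
Divide through by 3: 85·y ≡ 99 mod 132.
85⁻¹ ≡ 73 (mod 132).
y ≡ 73·99 ≡ 99 (mod 132).
The smallest non-negative solution is y = 99.

99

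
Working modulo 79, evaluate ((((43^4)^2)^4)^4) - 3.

(43)^4 ≡ 76 (mod 79)
(76)^2 ≡ 9 (mod 79)
(9)^4 ≡ 4 (mod 79)
(4)^4 ≡ 19 (mod 79)
19 - 3 = 16

16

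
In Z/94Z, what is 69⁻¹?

15

94 = 1*69 + 25
69 = 2*25 + 19
25 = 1*19 + 6
19 = 3*6 + 1
6 = 6*1 + 0
gcd(69, 94) = 1, so the inverse exists.
Bézout: 1 = −11*94 + 15*69.
So 69⁻¹ ≡ 15 (mod 94).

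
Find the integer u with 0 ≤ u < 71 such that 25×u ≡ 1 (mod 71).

54

Apply the Euclidean algorithm and back-substitute:
71 = 2×25 + 21
25 = 1×21 + 4
21 = 5×4 + 1
4 = 4×1 + 0
gcd(25, 71) = 1, so the inverse exists.
Back-substitute for 1:
1 = 1×21 − 5×4
  = −5×25 + 6×21
  = 6×71 − 17×25
So 25⁻¹ ≡ −17 ≡ 54 (mod 71).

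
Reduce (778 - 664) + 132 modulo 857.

778 - 664 = 114
114 + 132 = 246

246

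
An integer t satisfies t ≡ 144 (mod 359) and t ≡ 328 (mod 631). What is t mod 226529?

359⁻¹ mod 631: 359·573 ≡ 1 (mod 631), so 359⁻¹ ≡ 573.
t = 144 + 359·((328 − 144)·573 mod 631) = 144 + 359·55 = 19889.

19889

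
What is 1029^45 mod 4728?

By square-and-multiply:
45 in binary is 101101, i.e. 45 = 32 + 8 + 4 + 1.
1029^1 ≡ 1029 (mod 4728)
1029^2 ≡ 1029^2 = 1058841 ≡ 4497 (mod 4728)
1029^4 ≡ 4497^2 = 20223009 ≡ 1353 (mod 4728)
1029^8 ≡ 1353^2 = 1830609 ≡ 873 (mod 4728)
1029^16 ≡ 873^2 = 762129 ≡ 921 (mod 4728)
1029^32 ≡ 921^2 = 848241 ≡ 1929 (mod 4728)
1029^45 = 1029^32 × 1029^8 × 1029^4 × 1029^1 ≡ 1929 × 873 × 1353 × 1029 (mod 4728).
Accumulate the product:
1929 × 873 = 1684017 ≡ 849
849 × 1353 = 1148697 ≡ 4521
4521 × 1029 = 4652109 ≡ 4485

4485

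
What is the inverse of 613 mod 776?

By the extended Euclidean algorithm:
776 = 1·613 + 163
613 = 3·163 + 124
163 = 1·124 + 39
124 = 3·39 + 7
39 = 5·7 + 4
7 = 1·4 + 3
4 = 1·3 + 1
3 = 3·1 + 0
gcd(613, 776) = 1, so the inverse exists.
Back-substitute for 1:
1 = 1·4 − 1·3
  = −1·7 + 2·4
  = 2·39 − 11·7
  = −11·124 + 35·39
  = 35·163 − 46·124
  = −46·613 + 173·163
  = 173·776 − 219·613
So 613⁻¹ ≡ −219 ≡ 557 (mod 776).

557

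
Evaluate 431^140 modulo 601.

140 in binary is 10001100, i.e. 140 = 128 + 8 + 4.
431^1 ≡ 431 (mod 601)
431^2 ≡ 431^2 = 185761 ≡ 52 (mod 601)
431^4 ≡ 52^2 = 2704 ≡ 300 (mod 601)
431^8 ≡ 300^2 = 90000 ≡ 451 (mod 601)
431^16 ≡ 451^2 = 203401 ≡ 263 (mod 601)
431^32 ≡ 263^2 = 69169 ≡ 54 (mod 601)
431^64 ≡ 54^2 = 2916 ≡ 512 (mod 601)
431^128 ≡ 512^2 = 262144 ≡ 108 (mod 601)
431^140 = 431^128 · 431^8 · 431^4 ≡ 108 · 451 · 300 (mod 601).
Accumulate the product:
108 · 451 = 48708 ≡ 27
27 · 300 = 8100 ≡ 287

287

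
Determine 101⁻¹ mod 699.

699 = 6*101 + 93
101 = 1*93 + 8
93 = 11*8 + 5
8 = 1*5 + 3
5 = 1*3 + 2
3 = 1*2 + 1
2 = 2*1 + 0
gcd(101, 699) = 1, so the inverse exists.
Back-substitute for 1:
1 = 1*3 − 1*2
  = −1*5 + 2*3
  = 2*8 − 3*5
  = −3*93 + 35*8
  = 35*101 − 38*93
  = −38*699 + 263*101
So 101⁻¹ ≡ 263 (mod 699).

263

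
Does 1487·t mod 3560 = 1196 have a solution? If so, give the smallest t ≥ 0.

2268

gcd(1487, 3560) = 1, so a unique solution mod 3560 exists.
1487⁻¹ ≡ 2023 (mod 3560).
t ≡ 2023·1196 ≡ 2268 (mod 3560).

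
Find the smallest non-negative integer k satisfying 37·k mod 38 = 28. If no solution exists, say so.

10

gcd(37, 38) = 1, so a unique solution mod 38 exists.
37⁻¹ ≡ 37 (mod 38).
k ≡ 37·28 ≡ 10 (mod 38).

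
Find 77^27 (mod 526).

Compute successive squares:
27 in binary is 11011, i.e. 27 = 16 + 8 + 2 + 1.
77^1 ≡ 77 (mod 526)
77^2 ≡ 77^2 = 5929 ≡ 143 (mod 526)
77^4 ≡ 143^2 = 20449 ≡ 461 (mod 526)
77^8 ≡ 461^2 = 212521 ≡ 17 (mod 526)
77^16 ≡ 17^2 = 289 (mod 526)
77^27 = 77^16 * 77^8 * 77^2 * 77^1 ≡ 289 * 17 * 143 * 77 (mod 526).
Accumulate the product:
289 * 17 = 4913 ≡ 179
179 * 143 = 25597 ≡ 349
349 * 77 = 26873 ≡ 47

47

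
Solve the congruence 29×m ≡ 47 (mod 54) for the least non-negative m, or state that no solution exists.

37

gcd(29, 54) = 1, so a unique solution mod 54 exists.
29⁻¹ ≡ 41 (mod 54).
m ≡ 41×47 ≡ 37 (mod 54).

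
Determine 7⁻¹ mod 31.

9

31 = 4*7 + 3
7 = 2*3 + 1
3 = 3*1 + 0
gcd(7, 31) = 1, so the inverse exists.
Back-substitute for 1:
1 = 1*7 − 2*3
  = −2*31 + 9*7
So 7⁻¹ ≡ 9 (mod 31).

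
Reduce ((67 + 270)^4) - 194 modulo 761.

67 + 270 = 337
(337)^4 ≡ 438 (mod 761)
438 - 194 = 244

244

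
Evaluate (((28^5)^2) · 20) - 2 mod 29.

18

(28)^5 ≡ 28 (mod 29)
(28)^2 ≡ 1 (mod 29)
1 · 20 = 20
20 - 2 = 18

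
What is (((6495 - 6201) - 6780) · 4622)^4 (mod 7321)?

5088

6495 - 6201 = 294
294 - 6780 = -6486 ≡ 835 (mod 7321)
835 · 4622 = 3859370 ≡ 1203 (mod 7321)
(1203)^4 ≡ 5088 (mod 7321)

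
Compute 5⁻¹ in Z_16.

Apply the Euclidean algorithm and back-substitute:
16 = 3*5 + 1
5 = 5*1 + 0
gcd(5, 16) = 1, so the inverse exists.
Bézout: 1 = 1*16 − 3*5.
So 5⁻¹ ≡ −3 ≡ 13 (mod 16).

13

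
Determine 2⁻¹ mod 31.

16

Apply the Euclidean algorithm and back-substitute:
31 = 15×2 + 1
2 = 2×1 + 0
gcd(2, 31) = 1, so the inverse exists.
Bézout: 1 = 1×31 − 15×2.
So 2⁻¹ ≡ −15 ≡ 16 (mod 31).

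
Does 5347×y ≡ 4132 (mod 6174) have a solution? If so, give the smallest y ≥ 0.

gcd(5347, 6174) = 1, so a unique solution mod 6174 exists.
5347⁻¹ ≡ 433 (mod 6174).
y ≡ 433×4132 ≡ 4870 (mod 6174).

4870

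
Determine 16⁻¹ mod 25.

Apply the Euclidean algorithm and back-substitute:
25 = 1×16 + 9
16 = 1×9 + 7
9 = 1×7 + 2
7 = 3×2 + 1
2 = 2×1 + 0
gcd(16, 25) = 1, so the inverse exists.
Bézout: 1 = −7×25 + 11×16.
So 16⁻¹ ≡ 11 (mod 25).

11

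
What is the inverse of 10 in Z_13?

13 = 1·10 + 3
10 = 3·3 + 1
3 = 3·1 + 0
gcd(10, 13) = 1, so the inverse exists.
Back-substitute for 1:
1 = 1·10 − 3·3
  = −3·13 + 4·10
So 10⁻¹ ≡ 4 (mod 13).

4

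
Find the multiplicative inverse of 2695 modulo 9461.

Run the extended Euclidean algorithm:
9461 = 3·2695 + 1376
2695 = 1·1376 + 1319
1376 = 1·1319 + 57
1319 = 23·57 + 8
57 = 7·8 + 1
8 = 8·1 + 0
gcd(2695, 9461) = 1, so the inverse exists.
Bézout: 1 = 331·9461 − 1162·2695.
So 2695⁻¹ ≡ −1162 ≡ 8299 (mod 9461).

8299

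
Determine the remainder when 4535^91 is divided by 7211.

4535

Compute successive squares:
4535^1 ≡ 4535 (mod 7211)
4535^2 ≡ 4535^2 = 20566225 ≡ 453 (mod 7211)
4535^4 ≡ 453^2 = 205209 ≡ 3301 (mod 7211)
4535^8 ≡ 3301^2 = 10896601 ≡ 780 (mod 7211)
4535^16 ≡ 780^2 = 608400 ≡ 2676 (mod 7211)
4535^32 ≡ 2676^2 = 7160976 ≡ 453 (mod 7211)
4535^64 ≡ 453^2 = 205209 ≡ 3301 (mod 7211)
4535^91 = 4535^64 × 4535^16 × 4535^8 × 4535^2 × 4535^1 ≡ 3301 × 2676 × 780 × 453 × 4535 (mod 7211).
Accumulate the product:
3301 × 2676 = 8833476 ≡ 1
1 × 780 = 780
780 × 453 = 353340 ≡ 1
1 × 4535 = 4535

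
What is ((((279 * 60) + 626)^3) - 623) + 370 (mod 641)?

279 * 60 = 16740 ≡ 74 (mod 641)
74 + 626 = 700 ≡ 59 (mod 641)
(59)^3 ≡ 259 (mod 641)
259 - 623 = -364 ≡ 277 (mod 641)
277 + 370 = 647 ≡ 6 (mod 641)

6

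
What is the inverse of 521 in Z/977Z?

977 = 1*521 + 456
521 = 1*456 + 65
456 = 7*65 + 1
65 = 65*1 + 0
gcd(521, 977) = 1, so the inverse exists.
Bézout: 1 = 8*977 − 15*521.
So 521⁻¹ ≡ −15 ≡ 962 (mod 977).

962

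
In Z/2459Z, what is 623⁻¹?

1863

2459 = 3*623 + 590
623 = 1*590 + 33
590 = 17*33 + 29
33 = 1*29 + 4
29 = 7*4 + 1
4 = 4*1 + 0
gcd(623, 2459) = 1, so the inverse exists.
Back-substitute for 1:
1 = 1*29 − 7*4
  = −7*33 + 8*29
  = 8*590 − 143*33
  = −143*623 + 151*590
  = 151*2459 − 596*623
So 623⁻¹ ≡ −596 ≡ 1863 (mod 2459).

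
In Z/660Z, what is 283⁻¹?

660 = 2*283 + 94
283 = 3*94 + 1
94 = 94*1 + 0
gcd(283, 660) = 1, so the inverse exists.
Bézout: 1 = −3*660 + 7*283.
So 283⁻¹ ≡ 7 (mod 660).

7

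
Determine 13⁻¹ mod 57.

Apply the Euclidean algorithm and back-substitute:
57 = 4*13 + 5
13 = 2*5 + 3
5 = 1*3 + 2
3 = 1*2 + 1
2 = 2*1 + 0
gcd(13, 57) = 1, so the inverse exists.
Back-substitute for 1:
1 = 1*3 − 1*2
  = −1*5 + 2*3
  = 2*13 − 5*5
  = −5*57 + 22*13
So 13⁻¹ ≡ 22 (mod 57).

22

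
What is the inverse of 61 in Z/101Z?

101 = 1*61 + 40
61 = 1*40 + 21
40 = 1*21 + 19
21 = 1*19 + 2
19 = 9*2 + 1
2 = 2*1 + 0
gcd(61, 101) = 1, so the inverse exists.
Bézout: 1 = 29*101 − 48*61.
So 61⁻¹ ≡ −48 ≡ 53 (mod 101).

53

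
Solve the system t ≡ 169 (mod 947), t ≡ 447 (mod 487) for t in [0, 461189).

947⁻¹ mod 487: 947·18 ≡ 1 (mod 487), so 947⁻¹ ≡ 18.
t = 169 + 947·((447 − 169)·18 mod 487) = 169 + 947·134 = 127067.
Check: 127067 mod 947 = 169, 127067 mod 487 = 447. ✓

127067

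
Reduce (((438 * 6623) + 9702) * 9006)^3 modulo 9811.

438 * 6623 = 2900874 ≡ 6629 (mod 9811)
6629 + 9702 = 16331 ≡ 6520 (mod 9811)
6520 * 9006 = 58719120 ≡ 285 (mod 9811)
(285)^3 ≡ 4976 (mod 9811)

4976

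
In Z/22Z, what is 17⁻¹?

22 = 1×17 + 5
17 = 3×5 + 2
5 = 2×2 + 1
2 = 2×1 + 0
gcd(17, 22) = 1, so the inverse exists.
Bézout: 1 = 7×22 − 9×17.
So 17⁻¹ ≡ −9 ≡ 13 (mod 22).

13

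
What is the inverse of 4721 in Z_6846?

6221

6846 = 1*4721 + 2125
4721 = 2*2125 + 471
2125 = 4*471 + 241
471 = 1*241 + 230
241 = 1*230 + 11
230 = 20*11 + 10
11 = 1*10 + 1
10 = 10*1 + 0
gcd(4721, 6846) = 1, so the inverse exists.
Bézout: 1 = 431*6846 − 625*4721.
So 4721⁻¹ ≡ −625 ≡ 6221 (mod 6846).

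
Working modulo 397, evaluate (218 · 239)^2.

291

218 · 239 = 52102 ≡ 95 (mod 397)
(95)^2 ≡ 291 (mod 397)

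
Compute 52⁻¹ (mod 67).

Apply the Euclidean algorithm and back-substitute:
67 = 1*52 + 15
52 = 3*15 + 7
15 = 2*7 + 1
7 = 7*1 + 0
gcd(52, 67) = 1, so the inverse exists.
Bézout: 1 = 7*67 − 9*52.
So 52⁻¹ ≡ −9 ≡ 58 (mod 67).

58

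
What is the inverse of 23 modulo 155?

27

Run the extended Euclidean algorithm:
155 = 6·23 + 17
23 = 1·17 + 6
17 = 2·6 + 5
6 = 1·5 + 1
5 = 5·1 + 0
gcd(23, 155) = 1, so the inverse exists.
Back-substitute for 1:
1 = 1·6 − 1·5
  = −1·17 + 3·6
  = 3·23 − 4·17
  = −4·155 + 27·23
So 23⁻¹ ≡ 27 (mod 155).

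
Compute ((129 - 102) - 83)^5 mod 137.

129 - 102 = 27
27 - 83 = -56 ≡ 81 (mod 137)
(81)^5 ≡ 4 (mod 137)

4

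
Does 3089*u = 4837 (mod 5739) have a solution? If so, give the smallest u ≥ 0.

2885

gcd(3089, 5739) = 1, so a unique solution mod 5739 exists.
3089⁻¹ ≡ 2510 (mod 5739).
u ≡ 2510*4837 ≡ 2885 (mod 5739).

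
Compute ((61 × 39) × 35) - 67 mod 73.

51

61 × 39 = 2379 ≡ 43 (mod 73)
43 × 35 = 1505 ≡ 45 (mod 73)
45 - 67 = -22 ≡ 51 (mod 73)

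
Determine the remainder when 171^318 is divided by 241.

48

318 in binary is 100111110, i.e. 318 = 256 + 32 + 16 + 8 + 4 + 2.
171^1 ≡ 171 (mod 241)
171^2 ≡ 171^2 = 29241 ≡ 80 (mod 241)
171^4 ≡ 80^2 = 6400 ≡ 134 (mod 241)
171^8 ≡ 134^2 = 17956 ≡ 122 (mod 241)
171^16 ≡ 122^2 = 14884 ≡ 183 (mod 241)
171^32 ≡ 183^2 = 33489 ≡ 231 (mod 241)
171^64 ≡ 231^2 = 53361 ≡ 100 (mod 241)
171^128 ≡ 100^2 = 10000 ≡ 119 (mod 241)
171^256 ≡ 119^2 = 14161 ≡ 183 (mod 241)
171^318 = 171^256 · 171^32 · 171^16 · 171^8 · 171^4 · 171^2 ≡ 183 · 231 · 183 · 122 · 134 · 80 (mod 241).
Accumulate the product:
183 · 231 = 42273 ≡ 98
98 · 183 = 17934 ≡ 100
100 · 122 = 12200 ≡ 150
150 · 134 = 20100 ≡ 97
97 · 80 = 7760 ≡ 48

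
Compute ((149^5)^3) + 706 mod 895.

245

(149)^5 ≡ 324 (mod 895)
(324)^3 ≡ 434 (mod 895)
434 + 706 = 1140 ≡ 245 (mod 895)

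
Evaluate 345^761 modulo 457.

384

761 in binary is 1011111001, i.e. 761 = 512 + 128 + 64 + 32 + 16 + 8 + 1.
345^1 ≡ 345 (mod 457)
345^2 ≡ 345^2 = 119025 ≡ 205 (mod 457)
345^4 ≡ 205^2 = 42025 ≡ 438 (mod 457)
345^8 ≡ 438^2 = 191844 ≡ 361 (mod 457)
345^16 ≡ 361^2 = 130321 ≡ 76 (mod 457)
345^32 ≡ 76^2 = 5776 ≡ 292 (mod 457)
345^64 ≡ 292^2 = 85264 ≡ 262 (mod 457)
345^128 ≡ 262^2 = 68644 ≡ 94 (mod 457)
345^256 ≡ 94^2 = 8836 ≡ 153 (mod 457)
345^512 ≡ 153^2 = 23409 ≡ 102 (mod 457)
345^761 = 345^512 * 345^128 * 345^64 * 345^32 * 345^16 * 345^8 * 345^1 ≡ 102 * 94 * 262 * 292 * 76 * 361 * 345 (mod 457).
Accumulate the product:
102 * 94 = 9588 ≡ 448
448 * 262 = 117376 ≡ 384
384 * 292 = 112128 ≡ 163
163 * 76 = 12388 ≡ 49
49 * 361 = 17689 ≡ 323
323 * 345 = 111435 ≡ 384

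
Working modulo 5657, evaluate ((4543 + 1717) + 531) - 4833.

1958

4543 + 1717 = 6260 ≡ 603 (mod 5657)
603 + 531 = 1134
1134 - 4833 = -3699 ≡ 1958 (mod 5657)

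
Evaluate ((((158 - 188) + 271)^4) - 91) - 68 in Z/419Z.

301

158 - 188 = -30 ≡ 389 (mod 419)
389 + 271 = 660 ≡ 241 (mod 419)
(241)^4 ≡ 41 (mod 419)
41 - 91 = -50 ≡ 369 (mod 419)
369 - 68 = 301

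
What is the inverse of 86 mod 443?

170

443 = 5×86 + 13
86 = 6×13 + 8
13 = 1×8 + 5
8 = 1×5 + 3
5 = 1×3 + 2
3 = 1×2 + 1
2 = 2×1 + 0
gcd(86, 443) = 1, so the inverse exists.
Bézout: 1 = −33×443 + 170×86.
So 86⁻¹ ≡ 170 (mod 443).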